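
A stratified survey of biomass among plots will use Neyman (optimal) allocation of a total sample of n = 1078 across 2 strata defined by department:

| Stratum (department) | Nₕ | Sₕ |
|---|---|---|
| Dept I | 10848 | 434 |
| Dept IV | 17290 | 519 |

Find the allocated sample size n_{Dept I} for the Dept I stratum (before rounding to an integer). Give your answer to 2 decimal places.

370.96

Neyman allocation: nₕ = n·NₕSₕ / Σⱼ NⱼSⱼ.
Σ NⱼSⱼ = 10848·434 + 17290·519 = 1.3681542 × 10^7.
n_{Dept I} = 1078·10848·434 / (1.3681542 × 10^7) = 370.96.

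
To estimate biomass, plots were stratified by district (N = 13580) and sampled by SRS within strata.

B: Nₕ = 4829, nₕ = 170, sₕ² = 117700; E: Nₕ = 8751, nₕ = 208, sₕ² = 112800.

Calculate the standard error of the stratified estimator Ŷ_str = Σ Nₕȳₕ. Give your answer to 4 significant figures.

236900

Var(Ŷ_str) = Σₕ Nₕ²(1 − fₕ)sₕ²/nₕ.
B: 4829²·(1 − 170/4829)·117700/170 = 1.5576772 × 10^10.
E: 8751²·(1 − 208/8751)·112800/208 = 4.0542811 × 10^10.
Sum = 5.6119583 × 10^10.
SE = √(5.6119583 × 10^10) = 236900.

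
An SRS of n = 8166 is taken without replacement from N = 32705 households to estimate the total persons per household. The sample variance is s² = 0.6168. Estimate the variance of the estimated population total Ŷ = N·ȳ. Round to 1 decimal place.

60618.6

Var(Ŷ) = N²·Var(ȳ) = N²·(1 − n/N)·s²/n.
f = 8166/32705 = 0.24968659; Var(ȳ) = 0.75031341·0.6168/8166 = 5.6673195 × 10^-5.
Var(Ŷ) = 32705² · (5.6673195 × 10^-5) = 60618.614.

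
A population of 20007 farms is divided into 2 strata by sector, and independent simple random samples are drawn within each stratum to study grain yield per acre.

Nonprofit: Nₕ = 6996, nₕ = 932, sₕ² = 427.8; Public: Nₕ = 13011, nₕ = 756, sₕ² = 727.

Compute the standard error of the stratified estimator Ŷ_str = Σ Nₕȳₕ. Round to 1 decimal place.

Var(Ŷ_str) = Σₕ Nₕ²(1 − fₕ)sₕ²/nₕ.
Nonprofit: 6996²·(1 − 932/6996)·427.8/932 = 1.9473045 × 10^7.
Public: 13011²·(1 − 756/13011)·727/756 = 1.5333334 × 10^8.
Sum = 1.7280639 × 10^8.
SE = √(1.7280639 × 10^8) = 13145.6.

13145.6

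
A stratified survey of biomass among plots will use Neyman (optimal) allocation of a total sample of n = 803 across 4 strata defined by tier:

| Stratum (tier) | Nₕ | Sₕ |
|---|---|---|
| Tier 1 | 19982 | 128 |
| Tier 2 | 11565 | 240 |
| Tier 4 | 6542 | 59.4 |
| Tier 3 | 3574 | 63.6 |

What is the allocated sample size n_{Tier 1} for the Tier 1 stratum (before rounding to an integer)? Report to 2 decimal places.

Neyman allocation: nₕ = n·NₕSₕ / Σⱼ NⱼSⱼ.
Σ NⱼSⱼ = 19982·128 + 11565·240 + 6542·59.4 + 3574·63.6 = 5.9491972 × 10^6.
n_{Tier 1} = 803·19982·128 / (5.9491972 × 10^6) = 345.23.

345.23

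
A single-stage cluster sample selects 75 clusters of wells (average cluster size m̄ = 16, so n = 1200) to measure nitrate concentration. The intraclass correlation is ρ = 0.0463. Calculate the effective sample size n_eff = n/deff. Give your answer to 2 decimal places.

708.17

deff = 1 + (16 − 1)·0.0463 = 1 + 0.6945 = 1.6945.
n_eff = 1200 / 1.6945 = 708.17.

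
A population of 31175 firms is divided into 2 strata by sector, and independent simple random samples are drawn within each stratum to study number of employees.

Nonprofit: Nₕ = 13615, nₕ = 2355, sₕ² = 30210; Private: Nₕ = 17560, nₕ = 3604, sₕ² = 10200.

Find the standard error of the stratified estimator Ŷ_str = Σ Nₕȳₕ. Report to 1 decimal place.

Var(Ŷ_str) = Σₕ Nₕ²(1 − fₕ)sₕ²/nₕ.
Nonprofit: 13615²·(1 − 2355/13615)·30210/2355 = 1.9665992 × 10^9.
Private: 17560²·(1 − 3604/17560)·10200/3604 = 6.9358687 × 10^8.
Sum = 2.6601861 × 10^9.
SE = √(2.6601861 × 10^9) = 51577.0.

51577.0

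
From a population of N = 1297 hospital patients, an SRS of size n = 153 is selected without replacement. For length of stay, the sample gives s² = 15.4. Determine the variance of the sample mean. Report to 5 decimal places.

Under SRS without replacement, Var(ȳ) = (1 − f)·s²/n with f = n/N = 153/1297 = 0.11796453.
Var(ȳ) = (1 − 0.11796453)·15.4/153 = 0.88203547·0.10065359 = 0.08878004.

0.08878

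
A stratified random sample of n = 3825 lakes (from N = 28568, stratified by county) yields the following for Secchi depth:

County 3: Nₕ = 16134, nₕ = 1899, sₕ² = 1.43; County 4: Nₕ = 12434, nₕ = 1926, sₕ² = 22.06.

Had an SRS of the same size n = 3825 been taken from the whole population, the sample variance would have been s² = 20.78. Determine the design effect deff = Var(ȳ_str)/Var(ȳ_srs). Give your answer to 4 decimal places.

Var(ȳ_str) = Σ Wₕ²(1−fₕ)sₕ²/nₕ with Wₕ = Nₕ/28568:
  County 3: (16134/28568)²·(1−1899/16134)·1.43/1899 = 2.1190974 × 10^-4
  County 4: (12434/28568)²·(1−1926/12434)·22.06/1926 = 0.001833667
  → Var(ȳ_str) = 0.0020455767.
Var(ȳ_srs) = (1 − 3825/28568)·20.78/3825 = 0.0047052925.
deff = 0.0020455767 / 0.0047052925 = 0.4347.

0.4347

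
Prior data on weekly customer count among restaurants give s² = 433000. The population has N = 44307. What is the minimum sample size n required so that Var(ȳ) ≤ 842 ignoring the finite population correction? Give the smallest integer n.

515

Without fpc, n₀ = s²/D = 433000/842 = 514.2518.
Rounding up, n = 515.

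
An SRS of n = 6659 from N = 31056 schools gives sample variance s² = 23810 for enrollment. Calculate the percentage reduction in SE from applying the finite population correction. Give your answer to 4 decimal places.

11.3670

f = n/N = 6659/31056 = 0.21441911.
SE_no-fpc = √(s²/n) = 1.8909289; SE_fpc = √((1−f)s²/n) = 1.675987.
Ratio = √(1−f) = 0.88633001. Reduction = 100·(1 − 0.88633001) = 11.3670%.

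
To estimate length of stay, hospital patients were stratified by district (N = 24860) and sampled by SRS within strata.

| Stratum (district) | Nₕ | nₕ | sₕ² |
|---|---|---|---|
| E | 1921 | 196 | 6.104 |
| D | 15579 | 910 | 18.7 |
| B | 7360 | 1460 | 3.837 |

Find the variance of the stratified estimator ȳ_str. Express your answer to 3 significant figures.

0.00795

Var(ȳ_str) = Σₕ Wₕ²(1 − fₕ)sₕ²/nₕ with Wₕ = Nₕ/N, N = 24860.
E: Wₕ = 0.07727273; term = 0.07727273²·(1 − 0.10203019)·6.104/196 = 1.6698316 × 10^-4.
D: Wₕ = 0.62666935; term = 0.62666935²·(1 − 0.05841196)·18.7/910 = 0.0075986782.
B: Wₕ = 0.29605792; term = 0.29605792²·(1 − 0.19836957)·3.837/1460 = 1.8465732 × 10^-4.
Sum = 0.0079503187.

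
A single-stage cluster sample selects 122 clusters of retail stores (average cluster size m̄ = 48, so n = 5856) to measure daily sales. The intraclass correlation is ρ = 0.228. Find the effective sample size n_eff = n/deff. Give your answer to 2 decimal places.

deff = 1 + (48 − 1)·0.228 = 1 + 10.716 = 11.716.
n_eff = 5856 / 11.716 = 499.83.

499.83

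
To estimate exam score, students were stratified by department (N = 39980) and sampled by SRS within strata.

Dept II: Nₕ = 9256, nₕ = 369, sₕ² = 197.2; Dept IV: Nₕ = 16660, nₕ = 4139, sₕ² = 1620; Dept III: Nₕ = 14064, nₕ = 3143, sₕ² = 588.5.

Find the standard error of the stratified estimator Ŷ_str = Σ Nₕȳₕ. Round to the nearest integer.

Var(Ŷ_str) = Σₕ Nₕ²(1 − fₕ)sₕ²/nₕ.
Dept II: 9256²·(1 − 369/9256)·197.2/369 = 4.396014 × 10^7.
Dept IV: 16660²·(1 − 4139/16660)·1620/4139 = 8.1645753 × 10^7.
Dept III: 14064²·(1 − 3143/14064)·588.5/3143 = 2.8758972 × 10^7.
Sum = 1.5436487 × 10^8.
SE = √(1.5436487 × 10^8) = 12424.

12424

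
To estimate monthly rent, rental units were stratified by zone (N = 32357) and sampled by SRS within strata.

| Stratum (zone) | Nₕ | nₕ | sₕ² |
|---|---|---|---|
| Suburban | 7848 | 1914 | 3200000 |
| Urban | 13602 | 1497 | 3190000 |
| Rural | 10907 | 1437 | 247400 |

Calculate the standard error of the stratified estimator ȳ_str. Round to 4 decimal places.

Var(ȳ_str) = Σₕ Wₕ²(1 − fₕ)sₕ²/nₕ with Wₕ = Nₕ/N, N = 32357.
Suburban: Wₕ = 0.24254412; term = 0.24254412²·(1 − 0.24388379)·3200000/1914 = 74.366627.
Urban: Wₕ = 0.42037272; term = 0.42037272²·(1 − 0.11005734)·3190000/1497 = 335.11969.
Rural: Wₕ = 0.33708317; term = 0.33708317²·(1 − 0.13175025)·247400/1437 = 16.98485.
Sum = 426.47117.
SE = √(426.47117) = 20.6512.

20.6512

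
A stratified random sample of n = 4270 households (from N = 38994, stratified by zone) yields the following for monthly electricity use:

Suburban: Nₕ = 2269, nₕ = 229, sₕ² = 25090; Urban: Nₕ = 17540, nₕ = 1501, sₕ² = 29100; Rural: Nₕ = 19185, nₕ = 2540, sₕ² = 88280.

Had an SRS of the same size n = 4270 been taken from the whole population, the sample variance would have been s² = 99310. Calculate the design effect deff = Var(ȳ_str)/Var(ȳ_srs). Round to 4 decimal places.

Var(ȳ_str) = Σ Wₕ²(1−fₕ)sₕ²/nₕ with Wₕ = Nₕ/38994:
  Suburban: (2269/38994)²·(1−229/2269)·25090/229 = 0.33352951
  Urban: (17540/38994)²·(1−1501/17540)·29100/1501 = 3.5869358
  Rural: (19185/38994)²·(1−2540/19185)·88280/2540 = 7.2992567
  → Var(ȳ_str) = 11.219722.
Var(ȳ_srs) = (1 − 4270/38994)·99310/4270 = 20.710809.
deff = 11.219722 / 20.710809 = 0.5417.

0.5417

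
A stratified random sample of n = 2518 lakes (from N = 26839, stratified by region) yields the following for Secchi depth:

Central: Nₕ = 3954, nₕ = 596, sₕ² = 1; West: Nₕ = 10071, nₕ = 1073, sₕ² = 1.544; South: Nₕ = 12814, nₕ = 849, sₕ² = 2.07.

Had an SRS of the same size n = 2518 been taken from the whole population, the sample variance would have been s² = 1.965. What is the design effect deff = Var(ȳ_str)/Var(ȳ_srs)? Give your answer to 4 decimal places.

Var(ȳ_str) = Σ Wₕ²(1−fₕ)sₕ²/nₕ with Wₕ = Nₕ/26839:
  Central: (3954/26839)²·(1−596/3954)·1/596 = 3.0927046 × 10^-5
  West: (10071/26839)²·(1−1073/10071)·1.544/1073 = 1.8102289 × 10^-4
  South: (12814/26839)²·(1−849/12814)·2.07/849 = 5.1895227 × 10^-4
  → Var(ȳ_str) = 7.3090221 × 10^-4.
Var(ȳ_srs) = (1 − 2518/26839)·1.965/2518 = 7.071669 × 10^-4.
deff = (7.3090221 × 10^-4) / (7.071669 × 10^-4) = 1.0336.

1.0336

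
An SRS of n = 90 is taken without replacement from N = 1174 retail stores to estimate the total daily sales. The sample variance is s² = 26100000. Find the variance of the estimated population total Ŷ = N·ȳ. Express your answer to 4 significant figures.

Var(Ŷ) = N²·Var(ȳ) = N²·(1 − n/N)·s²/n.
f = 90/1174 = 0.07666099; Var(ȳ) = 0.92333901·26100000/90 = 267768.31.
Var(Ŷ) = 1174² · 267768.31 = 3.6905864 × 10^11.

3.691 × 10^11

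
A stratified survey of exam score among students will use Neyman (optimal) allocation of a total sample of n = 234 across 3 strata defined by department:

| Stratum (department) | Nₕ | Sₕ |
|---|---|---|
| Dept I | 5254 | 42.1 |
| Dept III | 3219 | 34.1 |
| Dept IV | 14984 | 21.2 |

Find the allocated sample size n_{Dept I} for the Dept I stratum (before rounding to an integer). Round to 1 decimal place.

Neyman allocation: nₕ = n·NₕSₕ / Σⱼ NⱼSⱼ.
Σ NⱼSⱼ = 5254·42.1 + 3219·34.1 + 14984·21.2 = 648622.1.
n_{Dept I} = 234·5254·42.1 / 648622.1 = 79.8.

79.8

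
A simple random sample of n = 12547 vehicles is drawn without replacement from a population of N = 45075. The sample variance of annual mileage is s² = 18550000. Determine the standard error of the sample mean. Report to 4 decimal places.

Under SRS without replacement, Var(ȳ) = (1 − f)·s²/n with f = n/N = 12547/45075 = 0.27835829.
Var(ȳ) = (1 − 0.27835829)·18550000/12547 = 0.72164171·1478.4411 = 1066.9047.
SE(ȳ) = √(1066.9047) = 32.6635.

32.6635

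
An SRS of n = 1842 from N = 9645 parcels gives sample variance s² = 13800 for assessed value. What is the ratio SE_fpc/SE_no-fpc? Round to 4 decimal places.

0.8995

f = n/N = 1842/9645 = 0.19097978.
SE_no-fpc = √(s²/n) = 2.7371256; SE_fpc = √((1−f)s²/n) = 2.4619227.
Ratio = √(1−f) = 0.89945551.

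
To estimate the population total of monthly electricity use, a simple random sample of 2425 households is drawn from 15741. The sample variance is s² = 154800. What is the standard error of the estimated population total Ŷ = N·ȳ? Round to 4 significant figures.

115700

Var(Ŷ) = N²·Var(ȳ) = N²·(1 − n/N)·s²/n.
f = 2425/15741 = 0.15405629; Var(ȳ) = 0.84594371·154800/2425 = 54.000861.
Var(Ŷ) = 15741² · 54.000861 = 1.3380284 × 10^10.
SE(Ŷ) = √(1.3380284 × 10^10) = 115700.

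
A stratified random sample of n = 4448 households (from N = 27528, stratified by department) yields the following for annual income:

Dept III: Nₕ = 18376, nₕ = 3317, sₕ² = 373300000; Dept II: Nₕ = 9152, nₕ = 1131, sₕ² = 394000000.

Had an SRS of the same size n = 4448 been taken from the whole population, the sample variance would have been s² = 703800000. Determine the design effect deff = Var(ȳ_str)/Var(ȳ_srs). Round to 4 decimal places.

Var(ȳ_str) = Σ Wₕ²(1−fₕ)sₕ²/nₕ with Wₕ = Nₕ/27528:
  Dept III: (18376/27528)²·(1−3317/18376)·373300000/3317 = 41097.018
  Dept II: (9152/27528)²·(1−1131/9152)·394000000/1131 = 33746.507
  → Var(ȳ_str) = 74843.525.
Var(ȳ_srs) = (1 − 4448/27528)·703800000/4448 = 132661.72.
deff = 74843.525 / 132661.72 = 0.5642.

0.5642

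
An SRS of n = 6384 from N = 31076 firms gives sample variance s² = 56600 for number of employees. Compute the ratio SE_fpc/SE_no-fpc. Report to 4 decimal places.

0.8914

f = n/N = 6384/31076 = 0.20543184.
SE_no-fpc = √(s²/n) = 2.9775686; SE_fpc = √((1−f)s²/n) = 2.6541616.
Ratio = √(1−f) = 0.89138553.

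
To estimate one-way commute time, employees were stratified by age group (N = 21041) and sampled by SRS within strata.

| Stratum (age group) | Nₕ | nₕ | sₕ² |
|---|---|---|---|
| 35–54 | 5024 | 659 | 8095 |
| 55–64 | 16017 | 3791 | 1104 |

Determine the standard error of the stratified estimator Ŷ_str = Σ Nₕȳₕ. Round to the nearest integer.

Var(Ŷ_str) = Σₕ Nₕ²(1 − fₕ)sₕ²/nₕ.
35–54: 5024²·(1 − 659/5024)·8095/659 = 2.6937998 × 10^8.
55–64: 16017²·(1 − 3791/16017)·1104/3791 = 5.7027043 × 10^7.
Sum = 3.2640702 × 10^8.
SE = √(3.2640702 × 10^8) = 18067.

18067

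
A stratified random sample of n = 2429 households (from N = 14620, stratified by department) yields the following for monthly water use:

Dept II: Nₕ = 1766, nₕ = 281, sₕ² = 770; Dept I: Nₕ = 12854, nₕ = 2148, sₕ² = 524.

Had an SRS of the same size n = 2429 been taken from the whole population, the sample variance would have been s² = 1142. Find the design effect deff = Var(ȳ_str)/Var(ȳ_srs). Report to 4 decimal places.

Var(ȳ_str) = Σ Wₕ²(1−fₕ)sₕ²/nₕ with Wₕ = Nₕ/14620:
  Dept II: (1766/14620)²·(1−281/1766)·770/281 = 0.033620705
  Dept I: (12854/14620)²·(1−2148/12854)·524/2148 = 0.1570608
  → Var(ȳ_str) = 0.19068151.
Var(ȳ_srs) = (1 − 2429/14620)·1142/2429 = 0.39204015.
deff = 0.19068151 / 0.39204015 = 0.4864.

0.4864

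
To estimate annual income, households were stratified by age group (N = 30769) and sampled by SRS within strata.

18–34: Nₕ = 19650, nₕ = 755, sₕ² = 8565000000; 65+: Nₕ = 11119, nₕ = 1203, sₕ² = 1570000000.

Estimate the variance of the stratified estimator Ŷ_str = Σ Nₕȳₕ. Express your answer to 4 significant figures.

4.356 × 10^15

Var(Ŷ_str) = Σₕ Nₕ²(1 − fₕ)sₕ²/nₕ.
18–34: 19650²·(1 − 755/19650)·8565000000/755 = 4.2120146 × 10^15.
65+: 11119²·(1 − 1203/11119)·1570000000/1203 = 1.4389188 × 10^14.
Sum = 4.3559065 × 10^15.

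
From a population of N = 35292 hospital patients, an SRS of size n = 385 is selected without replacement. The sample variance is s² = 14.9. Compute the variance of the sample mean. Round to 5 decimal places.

Under SRS without replacement, Var(ȳ) = (1 − f)·s²/n with f = n/N = 385/35292 = 0.01090899.
Var(ȳ) = (1 − 0.01090899)·14.9/385 = 0.98909101·0.038701299 = 0.038279107.

0.03828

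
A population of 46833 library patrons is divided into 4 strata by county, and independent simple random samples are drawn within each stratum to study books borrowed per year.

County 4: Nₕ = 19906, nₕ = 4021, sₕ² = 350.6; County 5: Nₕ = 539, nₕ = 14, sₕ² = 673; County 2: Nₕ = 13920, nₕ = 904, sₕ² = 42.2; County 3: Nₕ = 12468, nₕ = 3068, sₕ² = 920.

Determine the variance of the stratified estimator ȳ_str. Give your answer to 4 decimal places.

0.0387

Var(ȳ_str) = Σₕ Wₕ²(1 − fₕ)sₕ²/nₕ with Wₕ = Nₕ/N, N = 46833.
County 4: Wₕ = 0.42504217; term = 0.42504217²·(1 − 0.20199940)·350.6/4021 = 0.012570284.
County 5: Wₕ = 0.01150898; term = 0.01150898²·(1 − 0.02597403)·673/14 = 0.0062019911.
County 2: Wₕ = 0.29722631; term = 0.29722631²·(1 − 0.06494253)·42.2/904 = 0.0038561759.
County 3: Wₕ = 0.26622254; term = 0.26622254²·(1 − 0.24606994)·920/3068 = 0.016023344.
Sum = 0.038651795.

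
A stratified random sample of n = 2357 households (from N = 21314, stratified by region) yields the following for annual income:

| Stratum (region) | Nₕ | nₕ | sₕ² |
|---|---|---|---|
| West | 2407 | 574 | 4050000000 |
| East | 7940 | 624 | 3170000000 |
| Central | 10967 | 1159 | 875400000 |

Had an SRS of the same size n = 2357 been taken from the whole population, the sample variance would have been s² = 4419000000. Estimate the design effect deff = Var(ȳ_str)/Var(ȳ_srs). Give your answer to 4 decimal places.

Var(ȳ_str) = Σ Wₕ²(1−fₕ)sₕ²/nₕ with Wₕ = Nₕ/21314:
  West: (2407/21314)²·(1−574/2407)·4050000000/574 = 68525.429
  East: (7940/21314)²·(1−624/7940)·3170000000/624 = 649589.43
  Central: (10967/21314)²·(1−1159/10967)·875400000/1159 = 178838.69
  → Var(ȳ_str) = 896953.55.
Var(ȳ_srs) = (1 − 2357/21314)·4419000000/2357 = 1.6675124 × 10^6.
deff = 896953.55 / (1.6675124 × 10^6) = 0.5379.

0.5379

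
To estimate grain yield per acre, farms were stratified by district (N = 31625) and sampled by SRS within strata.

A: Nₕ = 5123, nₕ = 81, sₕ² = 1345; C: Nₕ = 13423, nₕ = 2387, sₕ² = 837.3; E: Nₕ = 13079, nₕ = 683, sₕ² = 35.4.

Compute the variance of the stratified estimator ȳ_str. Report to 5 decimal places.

0.48921

Var(ȳ_str) = Σₕ Wₕ²(1 − fₕ)sₕ²/nₕ with Wₕ = Nₕ/N, N = 31625.
A: Wₕ = 0.16199209; term = 0.16199209²·(1 − 0.01581105)·1345/81 = 0.42884801.
C: Wₕ = 0.42444269; term = 0.42444269²·(1 − 0.17782910)·837.3/2387 = 0.051955184.
E: Wₕ = 0.41356522; term = 0.41356522²·(1 − 0.05222112)·35.4/683 = 0.0084019017.
Sum = 0.4892051.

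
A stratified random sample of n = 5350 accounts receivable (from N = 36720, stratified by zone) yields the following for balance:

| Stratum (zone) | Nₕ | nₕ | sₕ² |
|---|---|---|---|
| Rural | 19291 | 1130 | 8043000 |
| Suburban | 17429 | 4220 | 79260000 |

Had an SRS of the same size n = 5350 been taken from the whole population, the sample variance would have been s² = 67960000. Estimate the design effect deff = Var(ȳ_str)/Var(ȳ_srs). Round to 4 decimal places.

Var(ȳ_str) = Σ Wₕ²(1−fₕ)sₕ²/nₕ with Wₕ = Nₕ/36720:
  Rural: (19291/36720)²·(1−1130/19291)·8043000/1130 = 1849.3912
  Suburban: (17429/36720)²·(1−4220/17429)·79260000/4220 = 3206.8503
  → Var(ȳ_str) = 5056.2415.
Var(ȳ_srs) = (1 − 5350/36720)·67960000/5350 = 10852.041.
deff = 5056.2415 / 10852.041 = 0.4659.

0.4659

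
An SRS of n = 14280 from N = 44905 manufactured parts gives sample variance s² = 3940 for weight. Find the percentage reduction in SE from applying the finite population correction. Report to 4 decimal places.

17.4170

f = n/N = 14280/44905 = 0.31800468.
SE_no-fpc = √(s²/n) = 0.52527171; SE_fpc = √((1−f)s²/n) = 0.43378517.
Ratio = √(1−f) = 0.82583008. Reduction = 100·(1 − 0.82583008) = 17.4170%.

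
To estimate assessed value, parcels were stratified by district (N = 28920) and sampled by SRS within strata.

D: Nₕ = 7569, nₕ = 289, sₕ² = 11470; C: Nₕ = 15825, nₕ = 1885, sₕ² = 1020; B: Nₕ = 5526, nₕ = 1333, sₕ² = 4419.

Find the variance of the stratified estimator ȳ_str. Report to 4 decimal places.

2.8494

Var(ȳ_str) = Σₕ Wₕ²(1 − fₕ)sₕ²/nₕ with Wₕ = Nₕ/N, N = 28920.
D: Wₕ = 0.26172199; term = 0.26172199²·(1 − 0.03818206)·11470/289 = 2.6148024.
C: Wₕ = 0.54719917; term = 0.54719917²·(1 − 0.11911532)·1020/1885 = 0.14272457.
B: Wₕ = 0.19107884; term = 0.19107884²·(1 − 0.24122331)·4419/1333 = 0.091840242.
Sum = 2.8493672.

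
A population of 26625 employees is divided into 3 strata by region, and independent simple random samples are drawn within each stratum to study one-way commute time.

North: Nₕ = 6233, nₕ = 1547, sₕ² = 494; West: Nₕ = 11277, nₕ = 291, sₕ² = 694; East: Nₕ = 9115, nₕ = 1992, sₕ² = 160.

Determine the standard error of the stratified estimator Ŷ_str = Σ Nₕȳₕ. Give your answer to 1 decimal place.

Var(Ŷ_str) = Σₕ Nₕ²(1 − fₕ)sₕ²/nₕ.
North: 6233²·(1 − 1547/6233)·494/1547 = 9.3268726 × 10^6.
West: 11277²·(1 − 291/11277)·694/291 = 2.9546066 × 10^8.
East: 9115²·(1 − 1992/9115)·160/1992 = 5.2149514 × 10^6.
Sum = 3.1000248 × 10^8.
SE = √(3.1000248 × 10^8) = 17606.9.

17606.9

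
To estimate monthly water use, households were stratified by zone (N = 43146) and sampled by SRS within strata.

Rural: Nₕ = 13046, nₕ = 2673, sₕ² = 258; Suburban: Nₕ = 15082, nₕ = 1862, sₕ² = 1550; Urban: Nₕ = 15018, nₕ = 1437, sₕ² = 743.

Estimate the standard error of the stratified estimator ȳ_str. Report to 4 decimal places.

Var(ȳ_str) = Σₕ Wₕ²(1 − fₕ)sₕ²/nₕ with Wₕ = Nₕ/N, N = 43146.
Rural: Wₕ = 0.30236870; term = 0.30236870²·(1 − 0.20489039)·258/2673 = 0.0070165144.
Suburban: Wₕ = 0.34955732; term = 0.34955732²·(1 − 0.12345843)·1550/1862 = 0.089158209.
Urban: Wₕ = 0.34807398; term = 0.34807398²·(1 − 0.09568518)·743/1437 = 0.056649335.
Sum = 0.15282406.
SE = √(0.15282406) = 0.3909.

0.3909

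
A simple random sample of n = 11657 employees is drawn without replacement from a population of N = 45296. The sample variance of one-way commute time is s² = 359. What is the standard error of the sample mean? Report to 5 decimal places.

Under SRS without replacement, Var(ȳ) = (1 − f)·s²/n with f = n/N = 11657/45296 = 0.25735164.
Var(ȳ) = (1 − 0.25735164)·359/11657 = 0.74264836·0.030796946 = 0.022871301.
SE(ȳ) = √(0.022871301) = 0.15123.

0.15123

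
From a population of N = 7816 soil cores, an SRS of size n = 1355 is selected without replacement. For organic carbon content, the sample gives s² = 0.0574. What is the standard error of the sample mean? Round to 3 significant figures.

Under SRS without replacement, Var(ȳ) = (1 − f)·s²/n with f = n/N = 1355/7816 = 0.17336233.
Var(ȳ) = (1 − 0.17336233)·0.0574/1355 = 0.82663767·4.2361624 × 10^-5 = 3.5017714 × 10^-5.
SE(ȳ) = √(3.5017714 × 10^-5) = 0.00592.

0.00592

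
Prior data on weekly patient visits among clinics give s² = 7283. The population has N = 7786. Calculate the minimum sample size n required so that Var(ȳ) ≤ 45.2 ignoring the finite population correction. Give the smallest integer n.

Without fpc, n₀ = s²/D = 7283/45.2 = 161.1283.
Rounding up, n = 162.

162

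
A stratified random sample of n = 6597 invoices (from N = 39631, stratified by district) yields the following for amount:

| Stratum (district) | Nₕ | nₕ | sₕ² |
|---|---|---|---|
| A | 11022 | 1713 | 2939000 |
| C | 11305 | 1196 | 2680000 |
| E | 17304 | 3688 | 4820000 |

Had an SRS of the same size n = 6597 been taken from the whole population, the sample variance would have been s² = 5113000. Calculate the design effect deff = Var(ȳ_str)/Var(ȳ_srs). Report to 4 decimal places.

0.7294

Var(ȳ_str) = Σ Wₕ²(1−fₕ)sₕ²/nₕ with Wₕ = Nₕ/39631:
  A: (11022/39631)²·(1−1713/11022)·2939000/1713 = 112.08193
  C: (11305/39631)²·(1−1196/11305)·2680000/1196 = 163.04681
  E: (17304/39631)²·(1−3688/17304)·4820000/3688 = 196.05689
  → Var(ȳ_str) = 471.18563.
Var(ȳ_srs) = (1 − 6597/39631)·5113000/6597 = 646.0341.
deff = 471.18563 / 646.0341 = 0.7294.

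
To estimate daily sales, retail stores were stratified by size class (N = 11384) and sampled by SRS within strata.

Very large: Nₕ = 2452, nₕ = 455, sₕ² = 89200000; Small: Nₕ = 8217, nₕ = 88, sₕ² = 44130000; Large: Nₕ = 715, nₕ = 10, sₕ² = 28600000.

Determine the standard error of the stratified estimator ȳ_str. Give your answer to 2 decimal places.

526.31

Var(ȳ_str) = Σₕ Wₕ²(1 − fₕ)sₕ²/nₕ with Wₕ = Nₕ/N, N = 11384.
Very large: Wₕ = 0.21539002; term = 0.21539002²·(1 − 0.18556281)·89200000/455 = 7407.3389.
Small: Wₕ = 0.72180253; term = 0.72180253²·(1 − 0.01070950)·44130000/88 = 258471.04.
Large: Wₕ = 0.06280745; term = 0.06280745²·(1 − 0.01398601)·28600000/10 = 11124.267.
Sum = 277002.65.
SE = √(277002.65) = 526.31.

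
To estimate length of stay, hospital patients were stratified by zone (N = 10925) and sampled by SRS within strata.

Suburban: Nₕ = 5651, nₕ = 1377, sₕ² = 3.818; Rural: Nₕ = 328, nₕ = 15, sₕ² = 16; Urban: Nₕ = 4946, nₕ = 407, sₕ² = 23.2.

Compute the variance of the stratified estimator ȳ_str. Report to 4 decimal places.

Var(ȳ_str) = Σₕ Wₕ²(1 − fₕ)sₕ²/nₕ with Wₕ = Nₕ/N, N = 10925.
Suburban: Wₕ = 0.51725400; term = 0.51725400²·(1 − 0.24367369)·3.818/1377 = 5.6107242 × 10^-4.
Rural: Wₕ = 0.03002288; term = 0.03002288²·(1 − 0.04573171)·16/15 = 9.1749565 × 10^-4.
Urban: Wₕ = 0.45272311; term = 0.45272311²·(1 − 0.08228872)·23.2/407 = 0.010721733.
Sum = 0.012200301.

0.0122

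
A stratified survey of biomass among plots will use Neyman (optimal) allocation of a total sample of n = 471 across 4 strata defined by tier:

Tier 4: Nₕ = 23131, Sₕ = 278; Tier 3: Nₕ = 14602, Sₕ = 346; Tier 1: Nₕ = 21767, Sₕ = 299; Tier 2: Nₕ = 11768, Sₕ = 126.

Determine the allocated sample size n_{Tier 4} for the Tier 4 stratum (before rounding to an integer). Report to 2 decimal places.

Neyman allocation: nₕ = n·NₕSₕ / Σⱼ NⱼSⱼ.
Σ NⱼSⱼ = 23131·278 + 14602·346 + 21767·299 + 11768·126 = 1.9473811 × 10^7.
n_{Tier 4} = 471·23131·278 / (1.9473811 × 10^7) = 155.53.

155.53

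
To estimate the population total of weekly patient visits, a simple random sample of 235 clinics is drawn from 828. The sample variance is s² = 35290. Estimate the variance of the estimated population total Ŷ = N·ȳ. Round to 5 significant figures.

7.3734 × 10^7

Var(Ŷ) = N²·Var(ȳ) = N²·(1 − n/N)·s²/n.
f = 235/828 = 0.28381643; Var(ȳ) = 0.71618357·35290/235 = 107.54944.
Var(Ŷ) = 828² · 107.54944 = 7.3734175 × 10^7.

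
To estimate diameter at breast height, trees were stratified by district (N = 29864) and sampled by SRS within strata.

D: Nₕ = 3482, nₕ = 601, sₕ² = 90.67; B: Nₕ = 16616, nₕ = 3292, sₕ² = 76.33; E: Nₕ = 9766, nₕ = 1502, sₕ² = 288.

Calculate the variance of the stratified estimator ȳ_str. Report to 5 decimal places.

Var(ȳ_str) = Σₕ Wₕ²(1 − fₕ)sₕ²/nₕ with Wₕ = Nₕ/N, N = 29864.
D: Wₕ = 0.11659523; term = 0.11659523²·(1 − 0.17260195)·90.67/601 = 0.001696935.
B: Wₕ = 0.55638896; term = 0.55638896²·(1 − 0.19812229)·76.33/3292 = 0.0057557323.
E: Wₕ = 0.32701580; term = 0.32701580²·(1 − 0.15379889)·288/1502 = 0.017351364.
Sum = 0.024804031.

0.02480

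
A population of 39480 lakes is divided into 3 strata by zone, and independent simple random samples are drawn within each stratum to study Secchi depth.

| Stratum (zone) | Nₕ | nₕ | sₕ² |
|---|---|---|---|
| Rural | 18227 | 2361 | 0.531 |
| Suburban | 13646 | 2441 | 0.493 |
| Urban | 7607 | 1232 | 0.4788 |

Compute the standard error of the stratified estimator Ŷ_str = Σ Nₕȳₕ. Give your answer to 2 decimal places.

338.77

Var(Ŷ_str) = Σₕ Nₕ²(1 − fₕ)sₕ²/nₕ.
Rural: 18227²·(1 − 2361/18227)·0.531/2361 = 65040.097.
Suburban: 13646²·(1 − 2441/13646)·0.493/2441 = 30881.356.
Urban: 7607²·(1 − 1232/7607)·0.4788/1232 = 18846.775.
Sum = 114768.23.
SE = √(114768.23) = 338.77.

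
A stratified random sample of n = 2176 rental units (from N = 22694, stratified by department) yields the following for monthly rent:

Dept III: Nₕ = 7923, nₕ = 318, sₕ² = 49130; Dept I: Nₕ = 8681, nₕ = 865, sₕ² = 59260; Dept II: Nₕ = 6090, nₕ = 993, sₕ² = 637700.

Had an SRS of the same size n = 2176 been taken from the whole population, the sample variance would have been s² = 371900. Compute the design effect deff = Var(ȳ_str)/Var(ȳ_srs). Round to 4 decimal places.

Var(ȳ_str) = Σ Wₕ²(1−fₕ)sₕ²/nₕ with Wₕ = Nₕ/22694:
  Dept III: (7923/22694)²·(1−318/7923)·49130/318 = 18.075338
  Dept I: (8681/22694)²·(1−865/8681)·59260/865 = 9.0256346
  Dept II: (6090/22694)²·(1−993/6090)·637700/993 = 38.705884
  → Var(ȳ_str) = 65.806857.
Var(ȳ_srs) = (1 − 2176/22694)·371900/2176 = 154.52234.
deff = 65.806857 / 154.52234 = 0.4259.

0.4259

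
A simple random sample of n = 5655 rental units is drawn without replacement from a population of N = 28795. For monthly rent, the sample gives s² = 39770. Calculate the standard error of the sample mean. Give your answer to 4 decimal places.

2.3773

Under SRS without replacement, Var(ȳ) = (1 − f)·s²/n with f = n/N = 5655/28795 = 0.19638826.
Var(ȳ) = (1 − 0.19638826)·39770/5655 = 0.80361174·7.0327144 = 5.6515719.
SE(ȳ) = √(5.6515719) = 2.3773.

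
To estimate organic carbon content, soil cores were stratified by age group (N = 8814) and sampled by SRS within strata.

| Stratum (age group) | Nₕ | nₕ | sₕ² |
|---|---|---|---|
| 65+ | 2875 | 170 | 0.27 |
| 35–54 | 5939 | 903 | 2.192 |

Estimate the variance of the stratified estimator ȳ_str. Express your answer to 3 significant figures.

Var(ȳ_str) = Σₕ Wₕ²(1 − fₕ)sₕ²/nₕ with Wₕ = Nₕ/N, N = 8814.
65+: Wₕ = 0.32618561; term = 0.32618561²·(1 − 0.05913043)·0.27/170 = 1.5899149 × 10^-4.
35–54: Wₕ = 0.67381439; term = 0.67381439²·(1 − 0.15204580)·2.192/903 = 9.3455691 × 10^-4.
Sum = 0.0010935484.

0.00109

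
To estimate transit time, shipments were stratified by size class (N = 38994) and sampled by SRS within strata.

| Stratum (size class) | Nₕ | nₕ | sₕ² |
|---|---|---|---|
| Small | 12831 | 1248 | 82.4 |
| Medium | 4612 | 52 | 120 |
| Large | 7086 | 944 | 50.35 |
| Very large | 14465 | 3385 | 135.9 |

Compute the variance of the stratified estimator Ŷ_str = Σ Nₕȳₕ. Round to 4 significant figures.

6.710 × 10^7

Var(Ŷ_str) = Σₕ Nₕ²(1 − fₕ)sₕ²/nₕ.
Small: 12831²·(1 − 1248/12831)·82.4/1248 = 9.812828 × 10^6.
Medium: 4612²·(1 − 52/4612)·120/52 = 4.8532431 × 10^7.
Large: 7086²·(1 − 944/7086)·50.35/944 = 2.3213383 × 10^6.
Very large: 14465²·(1 − 3385/14465)·135.9/3385 = 6.4345619 × 10^6.
Sum = 6.7101159 × 10^7.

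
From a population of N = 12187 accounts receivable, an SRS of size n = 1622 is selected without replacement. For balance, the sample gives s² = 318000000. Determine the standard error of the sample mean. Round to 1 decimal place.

Under SRS without replacement, Var(ȳ) = (1 − f)·s²/n with f = n/N = 1622/12187 = 0.13309264.
Var(ȳ) = (1 − 0.13309264)·318000000/1622 = 0.86690736·196054.25 = 169960.88.
SE(ȳ) = √(169960.88) = 412.3.

412.3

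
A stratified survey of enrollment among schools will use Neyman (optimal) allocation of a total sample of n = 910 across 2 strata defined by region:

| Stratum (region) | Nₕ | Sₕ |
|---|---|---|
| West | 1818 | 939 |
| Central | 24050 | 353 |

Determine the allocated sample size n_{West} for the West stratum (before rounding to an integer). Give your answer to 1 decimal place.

Neyman allocation: nₕ = n·NₕSₕ / Σⱼ NⱼSⱼ.
Σ NⱼSⱼ = 1818·939 + 24050·353 = 1.0196752 × 10^7.
n_{West} = 910·1818·939 / (1.0196752 × 10^7) = 152.3.

152.3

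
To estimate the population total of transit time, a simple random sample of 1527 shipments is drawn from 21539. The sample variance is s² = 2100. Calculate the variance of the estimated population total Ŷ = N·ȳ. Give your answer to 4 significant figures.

5.928 × 10^8

Var(Ŷ) = N²·Var(ȳ) = N²·(1 − n/N)·s²/n.
f = 1527/21539 = 0.07089466; Var(ȳ) = 0.92910534·2100/1527 = 1.277748.
Var(Ŷ) = 21539² · 1.277748 = 5.9278374 × 10^8.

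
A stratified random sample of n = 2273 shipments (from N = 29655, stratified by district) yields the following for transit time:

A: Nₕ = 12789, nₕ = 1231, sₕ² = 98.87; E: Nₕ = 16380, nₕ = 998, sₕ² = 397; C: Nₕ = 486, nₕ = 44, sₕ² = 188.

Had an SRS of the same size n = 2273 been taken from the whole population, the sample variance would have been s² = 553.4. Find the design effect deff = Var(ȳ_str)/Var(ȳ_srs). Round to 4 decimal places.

0.5717

Var(ȳ_str) = Σ Wₕ²(1−fₕ)sₕ²/nₕ with Wₕ = Nₕ/29655:
  A: (12789/29655)²·(1−1231/12789)·98.87/1231 = 0.01349988
  E: (16380/29655)²·(1−998/16380)·397/998 = 0.11397007
  C: (486/29655)²·(1−44/486)·188/44 = 0.0010436812
  → Var(ȳ_str) = 0.12851363.
Var(ȳ_srs) = (1 − 2273/29655)·553.4/2273 = 0.22480551.
deff = 0.12851363 / 0.22480551 = 0.5717.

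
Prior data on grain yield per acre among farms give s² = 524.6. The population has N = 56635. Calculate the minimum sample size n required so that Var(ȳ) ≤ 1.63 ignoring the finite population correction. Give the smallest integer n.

322

Without fpc, n₀ = s²/D = 524.6/1.63 = 321.8405.
Rounding up, n = 322.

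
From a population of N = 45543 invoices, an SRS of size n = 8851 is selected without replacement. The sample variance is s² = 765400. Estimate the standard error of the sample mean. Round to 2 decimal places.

8.35

Under SRS without replacement, Var(ȳ) = (1 − f)·s²/n with f = n/N = 8851/45543 = 0.19434381.
Var(ȳ) = (1 − 0.19434381)·765400/8851 = 0.80565619·86.476104 = 69.670009.
SE(ȳ) = √(69.670009) = 8.35.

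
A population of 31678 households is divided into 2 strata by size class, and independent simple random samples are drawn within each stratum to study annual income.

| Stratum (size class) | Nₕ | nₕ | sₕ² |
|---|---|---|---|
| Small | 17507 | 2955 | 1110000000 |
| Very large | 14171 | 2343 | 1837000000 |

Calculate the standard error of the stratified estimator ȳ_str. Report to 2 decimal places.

475.73

Var(ȳ_str) = Σₕ Wₕ²(1 − fₕ)sₕ²/nₕ with Wₕ = Nₕ/N, N = 31678.
Small: Wₕ = 0.55265484; term = 0.55265484²·(1 − 0.16878963)·1110000000/2955 = 95363.988.
Very large: Wₕ = 0.44734516; term = 0.44734516²·(1 − 0.16533766)·1837000000/2343 = 130958.34.
Sum = 226322.33.
SE = √(226322.33) = 475.73.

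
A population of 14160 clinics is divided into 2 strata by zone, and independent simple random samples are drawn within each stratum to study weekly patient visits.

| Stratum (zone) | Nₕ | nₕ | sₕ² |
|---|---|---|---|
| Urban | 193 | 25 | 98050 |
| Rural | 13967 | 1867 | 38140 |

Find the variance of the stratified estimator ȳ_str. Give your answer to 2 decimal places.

Var(ȳ_str) = Σₕ Wₕ²(1 − fₕ)sₕ²/nₕ with Wₕ = Nₕ/N, N = 14160.
Urban: Wₕ = 0.01362994; term = 0.01362994²·(1 − 0.12953368)·98050/25 = 0.6342313.
Rural: Wₕ = 0.98637006; term = 0.98637006²·(1 − 0.13367223)·38140/1867 = 17.218621.
Sum = 17.852852.

17.85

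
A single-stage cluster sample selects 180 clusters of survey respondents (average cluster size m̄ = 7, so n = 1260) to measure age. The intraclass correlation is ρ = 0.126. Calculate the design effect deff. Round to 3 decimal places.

1.756

deff = 1 + (7 − 1)·0.126 = 1 + 0.756 = 1.756.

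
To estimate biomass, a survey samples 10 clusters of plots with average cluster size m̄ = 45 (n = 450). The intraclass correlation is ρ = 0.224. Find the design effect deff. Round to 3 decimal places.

deff = 1 + (45 − 1)·0.224 = 1 + 9.856 = 10.856.

10.856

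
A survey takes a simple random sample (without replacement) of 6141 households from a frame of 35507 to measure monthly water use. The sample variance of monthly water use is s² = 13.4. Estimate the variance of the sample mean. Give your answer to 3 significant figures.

0.00180

Under SRS without replacement, Var(ȳ) = (1 − f)·s²/n with f = n/N = 6141/35507 = 0.17295181.
Var(ȳ) = (1 − 0.17295181)·13.4/6141 = 0.82704819·0.002182055 = 0.0018046647.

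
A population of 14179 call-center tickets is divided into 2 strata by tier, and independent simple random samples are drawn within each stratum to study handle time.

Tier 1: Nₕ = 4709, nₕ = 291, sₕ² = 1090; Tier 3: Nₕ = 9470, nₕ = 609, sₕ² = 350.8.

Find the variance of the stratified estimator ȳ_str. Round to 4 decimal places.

Var(ȳ_str) = Σₕ Wₕ²(1 − fₕ)sₕ²/nₕ with Wₕ = Nₕ/N, N = 14179.
Tier 1: Wₕ = 0.33211087; term = 0.33211087²·(1 − 0.06179656)·1090/291 = 0.38761155.
Tier 3: Wₕ = 0.66788913; term = 0.66788913²·(1 − 0.06430834)·350.8/609 = 0.24042731.
Sum = 0.62803886.

0.6280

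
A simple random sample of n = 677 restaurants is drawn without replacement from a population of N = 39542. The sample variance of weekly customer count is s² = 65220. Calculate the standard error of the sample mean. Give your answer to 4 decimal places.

9.7307

Under SRS without replacement, Var(ȳ) = (1 − f)·s²/n with f = n/N = 677/39542 = 0.01712104.
Var(ȳ) = (1 − 0.01712104)·65220/677 = 0.98287896·96.33678 = 94.687394.
SE(ȳ) = √(94.687394) = 9.7307.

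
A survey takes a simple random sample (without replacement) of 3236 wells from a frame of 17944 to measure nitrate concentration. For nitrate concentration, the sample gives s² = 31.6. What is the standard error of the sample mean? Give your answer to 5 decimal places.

Under SRS without replacement, Var(ȳ) = (1 − f)·s²/n with f = n/N = 3236/17944 = 0.18033883.
Var(ȳ) = (1 − 0.18033883)·31.6/3236 = 0.81966117·0.0097651422 = 0.0080041078.
SE(ȳ) = √(0.0080041078) = 0.08947.

0.08947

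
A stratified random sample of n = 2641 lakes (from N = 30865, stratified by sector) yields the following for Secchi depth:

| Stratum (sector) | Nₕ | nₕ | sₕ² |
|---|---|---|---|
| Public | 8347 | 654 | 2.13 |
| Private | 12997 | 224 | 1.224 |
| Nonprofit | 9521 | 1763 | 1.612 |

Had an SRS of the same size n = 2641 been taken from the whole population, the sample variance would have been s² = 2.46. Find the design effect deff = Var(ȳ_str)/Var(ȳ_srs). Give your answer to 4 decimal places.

Var(ȳ_str) = Σ Wₕ²(1−fₕ)sₕ²/nₕ with Wₕ = Nₕ/30865:
  Public: (8347/30865)²·(1−654/8347)·2.13/654 = 2.1953079 × 10^-4
  Private: (12997/30865)²·(1−224/12997)·1.224/224 = 9.5221906 × 10^-4
  Nonprofit: (9521/30865)²·(1−1763/9521)·1.612/1763 = 7.0894493 × 10^-5
  → Var(ȳ_str) = 0.0012426443.
Var(ȳ_srs) = (1 − 2641/30865)·2.46/2641 = 8.5176343 × 10^-4.
deff = 0.0012426443 / (8.5176343 × 10^-4) = 1.4589.

1.4589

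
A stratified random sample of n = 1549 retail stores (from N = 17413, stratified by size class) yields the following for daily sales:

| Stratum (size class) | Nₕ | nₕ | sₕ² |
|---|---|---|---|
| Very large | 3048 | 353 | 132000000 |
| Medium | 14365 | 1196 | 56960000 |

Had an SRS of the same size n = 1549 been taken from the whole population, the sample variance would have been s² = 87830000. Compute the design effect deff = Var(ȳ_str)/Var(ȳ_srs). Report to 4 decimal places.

Var(ȳ_str) = Σ Wₕ²(1−fₕ)sₕ²/nₕ with Wₕ = Nₕ/17413:
  Very large: (3048/17413)²·(1−353/3048)·132000000/353 = 10130.381
  Medium: (14365/17413)²·(1−1196/14365)·56960000/1196 = 29713.241
  → Var(ȳ_str) = 39843.622.
Var(ȳ_srs) = (1 − 1549/17413)·87830000/1549 = 51657.165.
deff = 39843.622 / 51657.165 = 0.7713.

0.7713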